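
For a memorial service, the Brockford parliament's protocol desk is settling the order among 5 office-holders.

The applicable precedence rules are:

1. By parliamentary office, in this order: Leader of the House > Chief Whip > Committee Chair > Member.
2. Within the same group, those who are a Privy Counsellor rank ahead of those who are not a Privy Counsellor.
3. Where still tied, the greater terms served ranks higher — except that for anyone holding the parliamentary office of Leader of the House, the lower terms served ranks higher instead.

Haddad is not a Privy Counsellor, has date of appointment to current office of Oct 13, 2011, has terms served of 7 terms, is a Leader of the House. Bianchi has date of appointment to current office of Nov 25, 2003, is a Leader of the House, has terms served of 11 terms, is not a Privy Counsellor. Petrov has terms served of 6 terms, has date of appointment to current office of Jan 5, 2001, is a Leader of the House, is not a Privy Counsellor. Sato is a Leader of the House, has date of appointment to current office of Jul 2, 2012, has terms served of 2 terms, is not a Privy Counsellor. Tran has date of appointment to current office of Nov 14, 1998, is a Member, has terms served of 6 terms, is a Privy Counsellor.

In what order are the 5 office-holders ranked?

Sato, Petrov, Haddad, Bianchi, Tran

By parliamentary office: Sato, Petrov, Haddad and Bianchi (Leader of the House); then Tran (Member).
Sato, Petrov, Haddad and Bianchi are each not a Privy Counsellor, so the next rule applies.
Among Sato, Petrov, Haddad and Bianchi, by terms served (lower first) (reversed rule for this group): Sato (2 terms) before Petrov (6 terms) before Haddad (7 terms) before Bianchi (11 terms).
Full order: Sato, Petrov, Haddad, Bianchi, Tran.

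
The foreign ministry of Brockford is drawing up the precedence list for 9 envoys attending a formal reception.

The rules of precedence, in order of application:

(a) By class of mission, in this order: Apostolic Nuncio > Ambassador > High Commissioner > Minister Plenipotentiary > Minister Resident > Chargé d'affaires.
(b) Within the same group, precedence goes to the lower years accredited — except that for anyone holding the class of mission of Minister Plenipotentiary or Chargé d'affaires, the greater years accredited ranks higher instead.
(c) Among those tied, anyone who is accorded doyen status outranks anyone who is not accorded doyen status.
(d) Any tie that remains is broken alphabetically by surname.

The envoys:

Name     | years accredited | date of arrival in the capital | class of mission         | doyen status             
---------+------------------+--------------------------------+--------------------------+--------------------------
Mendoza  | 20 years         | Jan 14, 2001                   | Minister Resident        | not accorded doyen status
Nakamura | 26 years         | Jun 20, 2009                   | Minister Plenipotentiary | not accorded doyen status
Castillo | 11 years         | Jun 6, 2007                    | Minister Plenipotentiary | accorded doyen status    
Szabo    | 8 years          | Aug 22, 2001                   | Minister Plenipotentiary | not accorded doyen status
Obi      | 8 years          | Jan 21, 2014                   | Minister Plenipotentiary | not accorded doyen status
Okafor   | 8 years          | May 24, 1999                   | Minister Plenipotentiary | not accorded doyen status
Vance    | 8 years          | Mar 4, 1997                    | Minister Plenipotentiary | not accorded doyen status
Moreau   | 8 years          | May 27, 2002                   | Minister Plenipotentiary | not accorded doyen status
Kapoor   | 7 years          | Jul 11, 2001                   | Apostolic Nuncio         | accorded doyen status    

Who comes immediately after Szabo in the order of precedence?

By class of mission: Kapoor (Apostolic Nuncio); then Nakamura, Castillo, Moreau, Obi, Okafor, Szabo and Vance (Minister Plenipotentiary); then Mendoza (Minister Resident).
Among Nakamura, Castillo, Moreau, Obi, Okafor, Szabo and Vance, by years accredited (higher first) (reversed rule for this group): Nakamura (26 years) before Castillo (11 years) before Moreau, Obi, Okafor, Szabo and Vance (8 years).
Moreau, Obi, Okafor, Szabo and Vance are each not accorded doyen status, so the next rule applies.
Among Moreau, Obi, Okafor, Szabo and Vance, alphabetically by surname: Moreau before Obi before Okafor before Szabo before Vance.
Order: Kapoor, Nakamura, Castillo, Moreau, Obi, Okafor, Szabo, Vance, Mendoza.

Vance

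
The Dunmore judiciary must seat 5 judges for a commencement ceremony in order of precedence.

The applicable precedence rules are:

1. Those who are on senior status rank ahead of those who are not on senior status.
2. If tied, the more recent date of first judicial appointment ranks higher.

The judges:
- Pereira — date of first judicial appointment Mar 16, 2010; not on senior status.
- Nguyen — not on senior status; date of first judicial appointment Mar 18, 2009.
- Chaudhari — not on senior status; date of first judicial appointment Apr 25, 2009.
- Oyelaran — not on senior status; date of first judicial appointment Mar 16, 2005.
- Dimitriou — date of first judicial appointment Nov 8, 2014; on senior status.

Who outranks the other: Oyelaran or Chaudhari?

Chaudhari

By the first rule: Dimitriou (on senior status); then Pereira, Chaudhari, Nguyen and Oyelaran (each not on senior status).
Among Pereira, Chaudhari, Nguyen and Oyelaran, by date of first judicial appointment (later first): Pereira (Mar 16, 2010) before Chaudhari (Apr 25, 2009) before Nguyen (Mar 18, 2009) before Oyelaran (Mar 16, 2005).
So Chaudhari takes precedence.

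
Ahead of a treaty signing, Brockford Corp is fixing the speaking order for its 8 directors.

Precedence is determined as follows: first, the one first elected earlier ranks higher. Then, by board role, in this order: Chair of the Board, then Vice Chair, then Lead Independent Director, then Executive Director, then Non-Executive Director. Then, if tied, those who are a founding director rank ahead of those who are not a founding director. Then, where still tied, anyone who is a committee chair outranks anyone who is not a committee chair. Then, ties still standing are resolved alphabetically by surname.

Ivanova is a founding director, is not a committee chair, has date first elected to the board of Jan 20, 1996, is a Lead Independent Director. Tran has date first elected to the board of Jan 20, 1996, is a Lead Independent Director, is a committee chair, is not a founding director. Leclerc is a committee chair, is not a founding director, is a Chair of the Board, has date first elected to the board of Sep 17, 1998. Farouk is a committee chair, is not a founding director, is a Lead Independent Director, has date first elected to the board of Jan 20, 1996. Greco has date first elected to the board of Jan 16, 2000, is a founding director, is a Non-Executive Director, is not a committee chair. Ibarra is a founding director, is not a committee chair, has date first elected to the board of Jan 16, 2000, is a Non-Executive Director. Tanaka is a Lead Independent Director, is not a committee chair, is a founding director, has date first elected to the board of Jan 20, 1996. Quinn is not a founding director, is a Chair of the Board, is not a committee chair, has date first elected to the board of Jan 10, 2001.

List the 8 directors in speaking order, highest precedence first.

Ivanova, Tanaka, Farouk, Tran, Leclerc, Greco, Ibarra, Quinn

By date first elected to the board (earlier first): Ivanova, Tanaka, Farouk and Tran (each Jan 20, 1996); then Leclerc (Sep 17, 1998); then Greco and Ibarra (both Jan 16, 2000); then Quinn (Jan 10, 2001).
Ivanova, Tanaka, Farouk and Tran are each Lead Independent Director, so the next rule applies.
Among Ivanova, Tanaka, Farouk and Tran, a founding director before not a founding director: Ivanova and Tanaka (a founding director) before Farouk and Tran (not a founding director).
Ivanova and Tanaka are each not a committee chair, so the next rule applies.
Among Ivanova and Tanaka, alphabetically by surname: Ivanova before Tanaka.
Farouk and Tran are each a committee chair, so the next rule applies.
Among Farouk and Tran, alphabetically by surname: Farouk before Tran.
Greco and Ibarra are each Non-Executive Director, so the next rule applies.
Greco and Ibarra are each a founding director, so the next rule applies.
Greco and Ibarra are each not a committee chair, so the next rule applies.
Among Greco and Ibarra, alphabetically by surname: Greco before Ibarra.
Full order: Ivanova, Tanaka, Farouk, Tran, Leclerc, Greco, Ibarra, Quinn.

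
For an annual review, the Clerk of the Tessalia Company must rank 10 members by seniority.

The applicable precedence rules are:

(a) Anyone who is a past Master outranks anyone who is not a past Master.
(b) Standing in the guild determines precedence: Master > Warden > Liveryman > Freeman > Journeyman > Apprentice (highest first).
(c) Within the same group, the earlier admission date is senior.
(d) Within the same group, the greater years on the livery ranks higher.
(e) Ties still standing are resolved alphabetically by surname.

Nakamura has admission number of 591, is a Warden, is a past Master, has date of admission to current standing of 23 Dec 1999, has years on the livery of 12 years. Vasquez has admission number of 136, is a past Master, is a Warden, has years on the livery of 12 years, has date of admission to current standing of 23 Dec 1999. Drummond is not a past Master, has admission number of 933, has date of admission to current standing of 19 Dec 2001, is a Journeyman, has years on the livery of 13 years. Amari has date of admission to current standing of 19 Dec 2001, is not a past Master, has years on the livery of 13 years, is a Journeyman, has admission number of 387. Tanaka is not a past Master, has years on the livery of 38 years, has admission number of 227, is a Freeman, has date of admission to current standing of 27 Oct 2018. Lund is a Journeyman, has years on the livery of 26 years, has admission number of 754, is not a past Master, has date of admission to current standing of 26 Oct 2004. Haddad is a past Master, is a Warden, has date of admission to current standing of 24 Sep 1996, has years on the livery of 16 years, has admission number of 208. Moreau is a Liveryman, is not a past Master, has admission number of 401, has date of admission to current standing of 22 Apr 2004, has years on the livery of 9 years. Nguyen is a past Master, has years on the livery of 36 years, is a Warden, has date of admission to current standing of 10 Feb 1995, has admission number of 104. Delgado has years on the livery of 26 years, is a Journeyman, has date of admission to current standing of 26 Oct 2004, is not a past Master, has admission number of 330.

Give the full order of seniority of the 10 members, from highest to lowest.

Nguyen, Haddad, Nakamura, Vasquez, Moreau, Tanaka, Amari, Drummond, Delgado, Lund

By the first rule: Nguyen, Haddad, Nakamura and Vasquez (each a past Master); then Moreau, Tanaka, Amari, Drummond, Delgado and Lund (each not a past Master).
Nguyen, Haddad, Nakamura and Vasquez are each Warden, so the next rule applies.
Among Nguyen, Haddad, Nakamura and Vasquez, by date of admission to current standing (earlier first): Nguyen (10 Feb 1995) before Haddad (24 Sep 1996) before Nakamura and Vasquez (23 Dec 1999).
Nakamura and Vasquez both have years on the livery 12 years, so the next rule applies.
Among Nakamura and Vasquez, alphabetically by surname: Nakamura before Vasquez.
Among Moreau, Tanaka, Amari, Drummond, Delgado and Lund, by standing in the guild: Moreau (Liveryman) before Tanaka (Freeman) before Amari, Drummond, Delgado and Lund (Journeyman).
Among Amari, Drummond, Delgado and Lund, by date of admission to current standing (earlier first): Amari and Drummond (19 Dec 2001) before Delgado and Lund (26 Oct 2004).
Amari and Drummond both have years on the livery 13 years, so the next rule applies.
Among Amari and Drummond, alphabetically by surname: Amari before Drummond.
Delgado and Lund both have years on the livery 26 years, so the next rule applies.
Among Delgado and Lund, alphabetically by surname: Delgado before Lund.
Full order: Nguyen, Haddad, Nakamura, Vasquez, Moreau, Tanaka, Amari, Drummond, Delgado, Lund.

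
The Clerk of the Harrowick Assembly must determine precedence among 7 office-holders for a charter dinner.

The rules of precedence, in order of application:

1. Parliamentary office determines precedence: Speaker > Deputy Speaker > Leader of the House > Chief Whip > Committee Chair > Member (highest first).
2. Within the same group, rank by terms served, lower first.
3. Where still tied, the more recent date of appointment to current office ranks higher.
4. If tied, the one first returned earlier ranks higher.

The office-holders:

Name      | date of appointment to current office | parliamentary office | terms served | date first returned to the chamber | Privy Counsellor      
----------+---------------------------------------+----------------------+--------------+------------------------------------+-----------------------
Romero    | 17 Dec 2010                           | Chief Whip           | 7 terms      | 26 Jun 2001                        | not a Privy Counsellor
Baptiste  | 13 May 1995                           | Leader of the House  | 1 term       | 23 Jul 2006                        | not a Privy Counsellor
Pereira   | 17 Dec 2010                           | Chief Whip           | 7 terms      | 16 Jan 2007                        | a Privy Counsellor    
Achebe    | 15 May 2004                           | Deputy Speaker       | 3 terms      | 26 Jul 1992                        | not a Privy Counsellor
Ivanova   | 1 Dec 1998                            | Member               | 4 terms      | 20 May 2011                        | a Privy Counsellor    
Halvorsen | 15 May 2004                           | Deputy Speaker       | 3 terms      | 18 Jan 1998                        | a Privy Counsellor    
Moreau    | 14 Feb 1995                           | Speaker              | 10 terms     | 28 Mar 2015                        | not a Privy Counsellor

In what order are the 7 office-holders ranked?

By parliamentary office: Moreau (Speaker); then Achebe and Halvorsen (Deputy Speaker); then Baptiste (Leader of the House); then Romero and Pereira (Chief Whip); then Ivanova (Member).
Achebe and Halvorsen both have terms served 3 terms, so the next rule applies.
Achebe and Halvorsen both have date of appointment to current office 15 May 2004, so the next rule applies.
Among Achebe and Halvorsen, by date first returned to the chamber (earlier first): Achebe (26 Jul 1992) before Halvorsen (18 Jan 1998).
Romero and Pereira both have terms served 7 terms, so the next rule applies.
Romero and Pereira both have date of appointment to current office 17 Dec 2010, so the next rule applies.
Among Romero and Pereira, by date first returned to the chamber (earlier first): Romero (26 Jun 2001) before Pereira (16 Jan 2007).
Full order: Moreau, Achebe, Halvorsen, Baptiste, Romero, Pereira, Ivanova.

Moreau, Achebe, Halvorsen, Baptiste, Romero, Pereira, Ivanova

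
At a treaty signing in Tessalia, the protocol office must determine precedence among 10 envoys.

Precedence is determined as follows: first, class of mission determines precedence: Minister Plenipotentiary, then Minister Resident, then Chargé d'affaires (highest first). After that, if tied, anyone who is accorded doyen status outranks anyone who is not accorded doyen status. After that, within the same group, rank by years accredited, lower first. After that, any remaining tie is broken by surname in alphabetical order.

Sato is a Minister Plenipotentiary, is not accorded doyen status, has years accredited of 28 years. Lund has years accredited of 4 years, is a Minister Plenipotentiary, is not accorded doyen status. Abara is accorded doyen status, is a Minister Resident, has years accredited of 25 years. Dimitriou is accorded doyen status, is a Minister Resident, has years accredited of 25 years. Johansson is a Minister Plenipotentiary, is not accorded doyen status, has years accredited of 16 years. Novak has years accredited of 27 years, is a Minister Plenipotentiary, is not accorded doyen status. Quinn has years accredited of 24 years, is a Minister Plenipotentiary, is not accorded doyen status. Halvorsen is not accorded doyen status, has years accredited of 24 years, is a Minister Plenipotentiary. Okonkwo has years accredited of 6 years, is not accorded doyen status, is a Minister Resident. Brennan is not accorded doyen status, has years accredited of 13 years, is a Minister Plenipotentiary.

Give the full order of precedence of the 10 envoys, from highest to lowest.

By class of mission: Lund, Brennan, Johansson, Halvorsen, Quinn, Novak and Sato (Minister Plenipotentiary); then Abara, Dimitriou and Okonkwo (Minister Resident).
Lund, Brennan, Johansson, Halvorsen, Quinn, Novak and Sato are each not accorded doyen status, so the next rule applies.
Among Lund, Brennan, Johansson, Halvorsen, Quinn, Novak and Sato, by years accredited (lower first): Lund (4 years) before Brennan (13 years) before Johansson (16 years) before Halvorsen and Quinn (24 years) before Novak (27 years) before Sato (28 years).
Among Halvorsen and Quinn, alphabetically by surname: Halvorsen before Quinn.
Among Abara, Dimitriou and Okonkwo, accorded doyen status before not accorded doyen status: Abara and Dimitriou (accorded doyen status) before Okonkwo (not accorded doyen status).
Abara and Dimitriou both have years accredited 25 years, so the next rule applies.
Among Abara and Dimitriou, alphabetically by surname: Abara before Dimitriou.
Full order: Lund, Brennan, Johansson, Halvorsen, Quinn, Novak, Sato, Abara, Dimitriou, Okonkwo.

Lund, Brennan, Johansson, Halvorsen, Quinn, Novak, Sato, Abara, Dimitriou, Okonkwo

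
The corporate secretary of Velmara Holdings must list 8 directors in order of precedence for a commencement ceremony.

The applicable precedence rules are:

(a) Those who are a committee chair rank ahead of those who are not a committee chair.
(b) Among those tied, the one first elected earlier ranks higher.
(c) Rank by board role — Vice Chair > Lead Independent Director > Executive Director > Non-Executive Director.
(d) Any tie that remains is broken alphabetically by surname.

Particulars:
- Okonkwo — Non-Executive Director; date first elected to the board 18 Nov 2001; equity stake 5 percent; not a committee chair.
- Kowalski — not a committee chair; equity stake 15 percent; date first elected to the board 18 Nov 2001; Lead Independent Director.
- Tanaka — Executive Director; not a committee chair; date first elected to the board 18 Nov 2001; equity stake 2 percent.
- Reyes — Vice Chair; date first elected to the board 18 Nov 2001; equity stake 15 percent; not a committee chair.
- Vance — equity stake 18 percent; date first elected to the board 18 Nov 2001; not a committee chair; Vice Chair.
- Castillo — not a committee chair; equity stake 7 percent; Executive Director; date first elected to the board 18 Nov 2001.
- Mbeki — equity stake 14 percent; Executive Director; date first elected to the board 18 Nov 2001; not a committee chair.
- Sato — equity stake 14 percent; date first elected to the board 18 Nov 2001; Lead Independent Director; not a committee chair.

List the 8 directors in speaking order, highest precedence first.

By the first rule: Reyes, Vance, Kowalski, Sato, Castillo, Mbeki, Tanaka and Okonkwo (each not a committee chair).
Reyes, Vance, Kowalski, Sato, Castillo, Mbeki, Tanaka and Okonkwo all have date first elected to the board 18 Nov 2001, so the next rule applies.
Among Reyes, Vance, Kowalski, Sato, Castillo, Mbeki, Tanaka and Okonkwo, by board role: Reyes and Vance (Vice Chair) before Kowalski and Sato (Lead Independent Director) before Castillo, Mbeki and Tanaka (Executive Director) before Okonkwo (Non-Executive Director).
Among Reyes and Vance, alphabetically by surname: Reyes before Vance.
Among Kowalski and Sato, alphabetically by surname: Kowalski before Sato.
Among Castillo, Mbeki and Tanaka, alphabetically by surname: Castillo before Mbeki before Tanaka.
Full order: Reyes, Vance, Kowalski, Sato, Castillo, Mbeki, Tanaka, Okonkwo.

Reyes, Vance, Kowalski, Sato, Castillo, Mbeki, Tanaka, Okonkwo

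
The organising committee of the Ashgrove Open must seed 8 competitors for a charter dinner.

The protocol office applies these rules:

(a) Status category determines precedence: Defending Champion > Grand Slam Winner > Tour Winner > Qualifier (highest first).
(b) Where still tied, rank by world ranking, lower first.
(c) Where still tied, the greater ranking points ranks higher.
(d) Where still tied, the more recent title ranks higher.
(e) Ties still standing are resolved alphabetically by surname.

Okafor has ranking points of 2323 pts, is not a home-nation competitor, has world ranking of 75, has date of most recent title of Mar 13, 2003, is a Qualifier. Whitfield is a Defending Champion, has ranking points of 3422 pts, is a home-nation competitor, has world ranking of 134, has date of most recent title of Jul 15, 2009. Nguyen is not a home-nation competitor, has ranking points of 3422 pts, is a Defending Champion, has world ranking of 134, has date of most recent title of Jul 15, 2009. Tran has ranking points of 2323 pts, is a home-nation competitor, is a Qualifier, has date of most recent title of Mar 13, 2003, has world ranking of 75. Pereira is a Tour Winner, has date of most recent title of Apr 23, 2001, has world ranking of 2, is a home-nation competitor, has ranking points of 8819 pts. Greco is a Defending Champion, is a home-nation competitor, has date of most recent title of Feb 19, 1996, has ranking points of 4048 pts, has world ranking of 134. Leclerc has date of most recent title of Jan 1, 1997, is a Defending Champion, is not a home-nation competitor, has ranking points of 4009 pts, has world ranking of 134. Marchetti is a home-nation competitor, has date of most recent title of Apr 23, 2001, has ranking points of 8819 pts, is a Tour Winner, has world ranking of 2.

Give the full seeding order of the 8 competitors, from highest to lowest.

Greco, Leclerc, Nguyen, Whitfield, Marchetti, Pereira, Okafor, Tran

By status category: Greco, Leclerc, Nguyen and Whitfield (Defending Champion); then Marchetti and Pereira (Tour Winner); then Okafor and Tran (Qualifier).
Greco, Leclerc, Nguyen and Whitfield all have world ranking 134, so the next rule applies.
Among Greco, Leclerc, Nguyen and Whitfield, by ranking points (higher first): Greco (4048 pts) before Leclerc (4009 pts) before Nguyen and Whitfield (3422 pts).
Nguyen and Whitfield both have date of most recent title Jul 15, 2009, so the next rule applies.
Among Nguyen and Whitfield, alphabetically by surname: Nguyen before Whitfield.
Marchetti and Pereira both have world ranking 2, so the next rule applies.
Marchetti and Pereira both have ranking points 8819 pts, so the next rule applies.
Marchetti and Pereira both have date of most recent title Apr 23, 2001, so the next rule applies.
Among Marchetti and Pereira, alphabetically by surname: Marchetti before Pereira.
Okafor and Tran both have world ranking 75, so the next rule applies.
Okafor and Tran both have ranking points 2323 pts, so the next rule applies.
Okafor and Tran both have date of most recent title Mar 13, 2003, so the next rule applies.
Among Okafor and Tran, alphabetically by surname: Okafor before Tran.
Full order: Greco, Leclerc, Nguyen, Whitfield, Marchetti, Pereira, Okafor, Tran.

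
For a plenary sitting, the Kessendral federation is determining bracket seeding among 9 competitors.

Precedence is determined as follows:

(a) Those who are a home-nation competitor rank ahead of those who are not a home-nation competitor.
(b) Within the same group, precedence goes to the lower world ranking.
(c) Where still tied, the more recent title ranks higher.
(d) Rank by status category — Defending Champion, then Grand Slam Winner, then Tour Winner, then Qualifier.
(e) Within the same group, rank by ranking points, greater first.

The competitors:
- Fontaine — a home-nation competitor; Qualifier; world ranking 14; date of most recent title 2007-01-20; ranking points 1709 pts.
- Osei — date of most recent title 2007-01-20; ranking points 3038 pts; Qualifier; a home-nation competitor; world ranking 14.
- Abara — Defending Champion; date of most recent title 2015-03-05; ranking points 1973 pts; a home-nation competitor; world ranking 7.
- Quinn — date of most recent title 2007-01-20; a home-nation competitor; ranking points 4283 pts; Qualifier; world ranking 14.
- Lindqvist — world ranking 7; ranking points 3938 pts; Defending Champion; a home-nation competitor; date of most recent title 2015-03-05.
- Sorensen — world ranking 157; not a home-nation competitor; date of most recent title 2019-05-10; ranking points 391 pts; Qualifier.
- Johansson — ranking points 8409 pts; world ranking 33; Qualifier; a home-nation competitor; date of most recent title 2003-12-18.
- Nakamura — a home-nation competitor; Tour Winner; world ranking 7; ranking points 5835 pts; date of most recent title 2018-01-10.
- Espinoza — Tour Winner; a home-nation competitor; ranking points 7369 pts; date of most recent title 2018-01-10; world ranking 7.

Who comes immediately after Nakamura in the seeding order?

Lindqvist

By the first rule: Espinoza, Nakamura, Lindqvist, Abara, Quinn, Osei, Fontaine and Johansson (each a home-nation competitor); then Sorensen (not a home-nation competitor).
Among Espinoza, Nakamura, Lindqvist, Abara, Quinn, Osei, Fontaine and Johansson, by world ranking (lower first): Espinoza, Nakamura, Lindqvist and Abara (7) before Quinn, Osei and Fontaine (14) before Johansson (33).
Among Espinoza, Nakamura, Lindqvist and Abara, by date of most recent title (later first): Espinoza and Nakamura (2018-01-10) before Lindqvist and Abara (2015-03-05).
Espinoza and Nakamura are each Tour Winner, so the next rule applies.
Among Espinoza and Nakamura, by ranking points (higher first): Espinoza (7369 pts) before Nakamura (5835 pts).
Lindqvist and Abara are each Defending Champion, so the next rule applies.
Among Lindqvist and Abara, by ranking points (higher first): Lindqvist (3938 pts) before Abara (1973 pts).
Quinn, Osei and Fontaine all have date of most recent title 2007-01-20, so the next rule applies.
Quinn, Osei and Fontaine are each Qualifier, so the next rule applies.
Among Quinn, Osei and Fontaine, by ranking points (higher first): Quinn (4283 pts) before Osei (3038 pts) before Fontaine (1709 pts).
Order: Espinoza, Nakamura, Lindqvist, Abara, Quinn, Osei, Fontaine, Johansson, Sorensen.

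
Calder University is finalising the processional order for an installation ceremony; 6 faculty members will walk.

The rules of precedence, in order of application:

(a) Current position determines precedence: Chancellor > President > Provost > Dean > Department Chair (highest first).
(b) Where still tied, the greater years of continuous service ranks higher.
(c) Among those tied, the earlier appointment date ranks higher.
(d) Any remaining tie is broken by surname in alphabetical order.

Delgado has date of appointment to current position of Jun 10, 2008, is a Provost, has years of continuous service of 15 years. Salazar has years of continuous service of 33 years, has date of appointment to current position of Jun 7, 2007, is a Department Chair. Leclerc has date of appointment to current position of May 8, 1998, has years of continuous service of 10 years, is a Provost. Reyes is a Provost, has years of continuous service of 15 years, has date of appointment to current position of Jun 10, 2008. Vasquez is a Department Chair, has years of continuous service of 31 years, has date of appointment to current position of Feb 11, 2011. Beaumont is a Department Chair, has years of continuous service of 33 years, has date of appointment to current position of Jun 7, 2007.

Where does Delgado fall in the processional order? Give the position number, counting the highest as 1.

By current position: Delgado, Reyes and Leclerc (Provost); then Beaumont, Salazar and Vasquez (Department Chair).
Among Delgado, Reyes and Leclerc, by years of continuous service (higher first): Delgado and Reyes (15 years) before Leclerc (10 years).
Delgado and Reyes both have date of appointment to current position Jun 10, 2008, so the next rule applies.
Among Delgado and Reyes, alphabetically by surname: Delgado before Reyes.
Among Beaumont, Salazar and Vasquez, by years of continuous service (higher first): Beaumont and Salazar (33 years) before Vasquez (31 years).
Beaumont and Salazar both have date of appointment to current position Jun 7, 2007, so the next rule applies.
Among Beaumont and Salazar, alphabetically by surname: Beaumont before Salazar.
Order: Delgado, Reyes, Leclerc, Beaumont, Salazar, Vasquez. So position 1.

1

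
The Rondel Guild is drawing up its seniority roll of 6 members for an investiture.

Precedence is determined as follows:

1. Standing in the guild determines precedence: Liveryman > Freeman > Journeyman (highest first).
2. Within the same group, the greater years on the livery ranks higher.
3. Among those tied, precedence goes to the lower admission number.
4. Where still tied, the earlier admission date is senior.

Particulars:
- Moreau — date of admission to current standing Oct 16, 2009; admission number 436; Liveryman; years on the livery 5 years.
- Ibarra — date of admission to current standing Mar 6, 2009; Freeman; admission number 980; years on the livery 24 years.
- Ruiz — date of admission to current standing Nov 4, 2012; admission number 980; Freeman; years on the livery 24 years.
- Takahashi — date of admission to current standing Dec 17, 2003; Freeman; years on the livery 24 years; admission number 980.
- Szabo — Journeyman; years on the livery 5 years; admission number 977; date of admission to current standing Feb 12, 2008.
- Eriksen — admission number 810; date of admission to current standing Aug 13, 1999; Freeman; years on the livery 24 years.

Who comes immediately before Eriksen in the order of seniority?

By standing in the guild: Moreau (Liveryman); then Eriksen, Takahashi, Ibarra and Ruiz (Freeman); then Szabo (Journeyman).
Eriksen, Takahashi, Ibarra and Ruiz all have years on the livery 24 years, so the next rule applies.
Among Eriksen, Takahashi, Ibarra and Ruiz, by admission number (lower first): Eriksen (810) before Takahashi, Ibarra and Ruiz (980).
Among Takahashi, Ibarra and Ruiz, by date of admission to current standing (earlier first): Takahashi (Dec 17, 2003) before Ibarra (Mar 6, 2009) before Ruiz (Nov 4, 2012).
Order: Moreau, Eriksen, Takahashi, Ibarra, Ruiz, Szabo.

Moreau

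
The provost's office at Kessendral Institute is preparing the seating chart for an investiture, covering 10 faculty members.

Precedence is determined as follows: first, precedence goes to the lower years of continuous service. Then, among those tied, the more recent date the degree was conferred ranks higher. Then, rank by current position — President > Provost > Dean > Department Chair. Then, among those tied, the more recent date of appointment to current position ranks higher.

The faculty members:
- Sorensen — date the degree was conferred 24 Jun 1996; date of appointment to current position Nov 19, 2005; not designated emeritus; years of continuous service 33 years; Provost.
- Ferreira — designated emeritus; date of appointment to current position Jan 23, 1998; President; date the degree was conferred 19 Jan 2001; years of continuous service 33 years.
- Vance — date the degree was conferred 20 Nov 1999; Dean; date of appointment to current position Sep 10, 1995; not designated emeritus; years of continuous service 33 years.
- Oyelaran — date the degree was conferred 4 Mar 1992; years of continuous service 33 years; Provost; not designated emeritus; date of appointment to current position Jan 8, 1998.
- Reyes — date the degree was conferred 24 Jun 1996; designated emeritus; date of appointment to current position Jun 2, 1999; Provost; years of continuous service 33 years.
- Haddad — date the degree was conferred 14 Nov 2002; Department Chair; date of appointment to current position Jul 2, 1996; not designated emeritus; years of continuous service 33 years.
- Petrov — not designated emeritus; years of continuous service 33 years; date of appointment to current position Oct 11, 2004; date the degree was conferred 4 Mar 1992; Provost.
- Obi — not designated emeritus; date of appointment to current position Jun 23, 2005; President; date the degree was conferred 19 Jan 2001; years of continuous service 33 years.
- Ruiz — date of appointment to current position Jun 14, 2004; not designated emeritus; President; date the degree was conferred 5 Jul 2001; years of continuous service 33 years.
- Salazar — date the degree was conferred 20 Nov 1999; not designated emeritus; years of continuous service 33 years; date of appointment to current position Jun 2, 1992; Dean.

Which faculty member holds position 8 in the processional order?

Reyes

By years of continuous service (lower first): Haddad, Ruiz, Obi, Ferreira, Vance, Salazar, Sorensen, Reyes, Petrov and Oyelaran (each 33 years).
Among Haddad, Ruiz, Obi, Ferreira, Vance, Salazar, Sorensen, Reyes, Petrov and Oyelaran, by date the degree was conferred (later first): Haddad (14 Nov 2002) before Ruiz (5 Jul 2001) before Obi and Ferreira (19 Jan 2001) before Vance and Salazar (20 Nov 1999) before Sorensen and Reyes (24 Jun 1996) before Petrov and Oyelaran (4 Mar 1992).
Obi and Ferreira are each President, so the next rule applies.
Among Obi and Ferreira, by date of appointment to current position (later first): Obi (Jun 23, 2005) before Ferreira (Jan 23, 1998).
Vance and Salazar are each Dean, so the next rule applies.
Among Vance and Salazar, by date of appointment to current position (later first): Vance (Sep 10, 1995) before Salazar (Jun 2, 1992).
Sorensen and Reyes are each Provost, so the next rule applies.
Among Sorensen and Reyes, by date of appointment to current position (later first): Sorensen (Nov 19, 2005) before Reyes (Jun 2, 1999).
Petrov and Oyelaran are each Provost, so the next rule applies.
Among Petrov and Oyelaran, by date of appointment to current position (later first): Petrov (Oct 11, 2004) before Oyelaran (Jan 8, 1998).
Order: Haddad, Ruiz, Obi, Ferreira, Vance, Salazar, Sorensen, Reyes, Petrov, Oyelaran.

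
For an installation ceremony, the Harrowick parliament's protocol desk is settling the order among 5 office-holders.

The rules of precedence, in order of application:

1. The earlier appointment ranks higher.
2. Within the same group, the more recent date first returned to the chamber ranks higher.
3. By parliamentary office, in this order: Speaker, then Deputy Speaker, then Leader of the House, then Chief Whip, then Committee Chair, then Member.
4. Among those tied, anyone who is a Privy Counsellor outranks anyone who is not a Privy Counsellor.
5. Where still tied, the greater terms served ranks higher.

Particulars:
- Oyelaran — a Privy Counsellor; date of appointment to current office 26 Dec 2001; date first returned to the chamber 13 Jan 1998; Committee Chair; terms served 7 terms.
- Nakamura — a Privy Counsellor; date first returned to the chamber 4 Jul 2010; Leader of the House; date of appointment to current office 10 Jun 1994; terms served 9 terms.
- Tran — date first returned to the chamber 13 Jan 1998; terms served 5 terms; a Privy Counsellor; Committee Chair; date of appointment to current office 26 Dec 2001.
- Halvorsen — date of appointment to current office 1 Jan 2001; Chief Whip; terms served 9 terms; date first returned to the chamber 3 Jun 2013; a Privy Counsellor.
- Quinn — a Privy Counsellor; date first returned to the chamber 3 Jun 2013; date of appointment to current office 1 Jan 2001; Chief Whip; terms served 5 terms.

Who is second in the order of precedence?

Halvorsen

By date of appointment to current office (earlier first): Nakamura (10 Jun 1994); then Halvorsen and Quinn (both 1 Jan 2001); then Oyelaran and Tran (both 26 Dec 2001).
Halvorsen and Quinn both have date first returned to the chamber 3 Jun 2013, so the next rule applies.
Halvorsen and Quinn are each Chief Whip, so the next rule applies.
Halvorsen and Quinn are each a Privy Counsellor, so the next rule applies.
Among Halvorsen and Quinn, by terms served (higher first): Halvorsen (9 terms) before Quinn (5 terms).
Oyelaran and Tran both have date first returned to the chamber 13 Jan 1998, so the next rule applies.
Oyelaran and Tran are each Committee Chair, so the next rule applies.
Oyelaran and Tran are each a Privy Counsellor, so the next rule applies.
Among Oyelaran and Tran, by terms served (higher first): Oyelaran (7 terms) before Tran (5 terms).
Order: Nakamura, Halvorsen, Quinn, Oyelaran, Tran.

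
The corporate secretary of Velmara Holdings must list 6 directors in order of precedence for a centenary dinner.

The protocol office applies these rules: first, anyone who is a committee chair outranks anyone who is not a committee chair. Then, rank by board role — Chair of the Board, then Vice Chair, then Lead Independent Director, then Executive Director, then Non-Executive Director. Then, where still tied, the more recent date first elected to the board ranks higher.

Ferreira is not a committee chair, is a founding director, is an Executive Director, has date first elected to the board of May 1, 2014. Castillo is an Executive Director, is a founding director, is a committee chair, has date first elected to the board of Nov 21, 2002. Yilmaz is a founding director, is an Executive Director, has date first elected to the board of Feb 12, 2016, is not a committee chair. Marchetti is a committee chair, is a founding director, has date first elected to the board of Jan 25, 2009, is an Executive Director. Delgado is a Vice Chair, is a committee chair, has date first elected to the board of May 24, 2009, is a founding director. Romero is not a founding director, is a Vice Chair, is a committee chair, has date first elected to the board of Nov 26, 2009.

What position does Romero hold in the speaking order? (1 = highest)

By the first rule: Romero, Delgado, Marchetti and Castillo (each a committee chair); then Yilmaz and Ferreira (both not a committee chair).
Among Romero, Delgado, Marchetti and Castillo, by board role: Romero and Delgado (Vice Chair) before Marchetti and Castillo (Executive Director).
Among Romero and Delgado, by date first elected to the board (later first): Romero (Nov 26, 2009) before Delgado (May 24, 2009).
Among Marchetti and Castillo, by date first elected to the board (later first): Marchetti (Jan 25, 2009) before Castillo (Nov 21, 2002).
Yilmaz and Ferreira are each Executive Director, so the next rule applies.
Among Yilmaz and Ferreira, by date first elected to the board (later first): Yilmaz (Feb 12, 2016) before Ferreira (May 1, 2014).
Order: Romero, Delgado, Marchetti, Castillo, Yilmaz, Ferreira. So position 1.

1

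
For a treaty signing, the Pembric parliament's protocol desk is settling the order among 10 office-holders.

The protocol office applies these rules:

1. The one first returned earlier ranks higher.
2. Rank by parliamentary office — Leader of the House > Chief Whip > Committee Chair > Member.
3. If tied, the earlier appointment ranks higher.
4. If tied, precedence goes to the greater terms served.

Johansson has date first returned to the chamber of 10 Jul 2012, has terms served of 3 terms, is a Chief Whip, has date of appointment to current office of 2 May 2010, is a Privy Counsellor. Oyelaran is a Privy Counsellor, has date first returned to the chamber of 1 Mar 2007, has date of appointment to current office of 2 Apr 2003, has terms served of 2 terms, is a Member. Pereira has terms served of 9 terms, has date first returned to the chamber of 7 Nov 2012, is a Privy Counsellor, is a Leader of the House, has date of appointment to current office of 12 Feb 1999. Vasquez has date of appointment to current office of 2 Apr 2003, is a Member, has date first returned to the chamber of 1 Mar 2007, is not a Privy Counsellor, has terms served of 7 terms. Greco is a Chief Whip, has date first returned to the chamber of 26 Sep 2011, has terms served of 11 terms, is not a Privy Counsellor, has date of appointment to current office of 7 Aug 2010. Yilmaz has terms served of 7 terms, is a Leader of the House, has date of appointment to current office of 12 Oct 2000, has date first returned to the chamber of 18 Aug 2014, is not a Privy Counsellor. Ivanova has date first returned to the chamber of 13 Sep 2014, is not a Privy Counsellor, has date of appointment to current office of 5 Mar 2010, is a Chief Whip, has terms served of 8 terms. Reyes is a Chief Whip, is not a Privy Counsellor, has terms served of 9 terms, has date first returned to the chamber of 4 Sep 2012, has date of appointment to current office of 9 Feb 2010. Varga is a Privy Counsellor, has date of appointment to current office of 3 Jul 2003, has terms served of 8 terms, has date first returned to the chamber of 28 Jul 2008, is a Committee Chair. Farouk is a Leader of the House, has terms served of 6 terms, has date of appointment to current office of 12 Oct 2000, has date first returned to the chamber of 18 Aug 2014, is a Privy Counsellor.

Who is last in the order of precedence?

By date first returned to the chamber (earlier first): Vasquez and Oyelaran (both 1 Mar 2007); then Varga (28 Jul 2008); then Greco (26 Sep 2011); then Johansson (10 Jul 2012); then Reyes (4 Sep 2012); then Pereira (7 Nov 2012); then Yilmaz and Farouk (both 18 Aug 2014); then Ivanova (13 Sep 2014).
Vasquez and Oyelaran are each Member, so the next rule applies.
Vasquez and Oyelaran both have date of appointment to current office 2 Apr 2003, so the next rule applies.
Among Vasquez and Oyelaran, by terms served (higher first): Vasquez (7 terms) before Oyelaran (2 terms).
Yilmaz and Farouk are each Leader of the House, so the next rule applies.
Yilmaz and Farouk both have date of appointment to current office 12 Oct 2000, so the next rule applies.
Among Yilmaz and Farouk, by terms served (higher first): Yilmaz (7 terms) before Farouk (6 terms).
Order: Vasquez, Oyelaran, Varga, Greco, Johansson, Reyes, Pereira, Yilmaz, Farouk, Ivanova.

Ivanova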